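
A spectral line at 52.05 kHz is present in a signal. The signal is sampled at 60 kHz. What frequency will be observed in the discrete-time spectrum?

7.95 kHz

52.05 kHz > fs/2 = 30 kHz, folds to fs − 52.05 kHz = 7.95 kHz.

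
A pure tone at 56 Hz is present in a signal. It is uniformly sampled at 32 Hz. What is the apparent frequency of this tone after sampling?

8 Hz

56 Hz mod fs = 24 Hz.
24 Hz > fs/2 = 16 Hz, folds to fs − 24 Hz = 8 Hz.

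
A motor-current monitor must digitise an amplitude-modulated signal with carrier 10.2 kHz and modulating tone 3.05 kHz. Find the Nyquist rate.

26.5 kHz

AM sidebands sit at fc ± fm = 7.15 kHz and 13.25 kHz.
Highest-frequency component: 13.25 kHz.
Nyquist rate = 2 × 13.25 kHz = 26.5 kHz.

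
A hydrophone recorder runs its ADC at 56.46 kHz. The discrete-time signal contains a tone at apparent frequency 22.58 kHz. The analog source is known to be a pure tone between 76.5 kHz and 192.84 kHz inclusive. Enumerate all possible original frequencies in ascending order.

Frequencies that alias to 22.58 kHz are k·fs ± 22.58 kHz for integer k ≥ 0.
k=0: 22.58 kHz.
k=1: 33.88 kHz, 79.04 kHz.
k=2: 90.34 kHz, 135.5 kHz.
k=3: 146.8 kHz, 191.96 kHz.
k=4: 203.26 kHz, 248.42 kHz.
Within [76.5 kHz, 192.84 kHz]: 79.04 kHz, 90.34 kHz, 135.5 kHz, 146.8 kHz, 191.96 kHz.

79.04 kHz, 90.34 kHz, 135.5 kHz, 146.8 kHz, 191.96 kHz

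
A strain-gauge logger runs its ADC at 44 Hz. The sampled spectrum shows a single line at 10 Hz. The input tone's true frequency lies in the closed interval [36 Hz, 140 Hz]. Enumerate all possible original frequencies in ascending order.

Frequencies that alias to 10 Hz are k·fs ± 10 Hz for integer k ≥ 0.
k=0: 10 Hz.
k=1: 34 Hz, 54 Hz.
k=2: 78 Hz, 98 Hz.
k=3: 122 Hz, 142 Hz.
k=4: 166 Hz, 186 Hz.
Within [36 Hz, 140 Hz]: 54 Hz, 78 Hz, 98 Hz, 122 Hz.

54 Hz, 78 Hz, 98 Hz, 122 Hz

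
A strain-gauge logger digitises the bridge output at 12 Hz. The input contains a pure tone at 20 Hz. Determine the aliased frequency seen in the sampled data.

20 Hz mod fs = 8 Hz.
8 Hz > fs/2 = 6 Hz, folds to fs − 8 Hz = 4 Hz.

4 Hz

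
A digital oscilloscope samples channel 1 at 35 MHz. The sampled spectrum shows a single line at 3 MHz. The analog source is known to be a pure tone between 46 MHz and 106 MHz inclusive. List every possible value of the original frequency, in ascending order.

67 MHz, 73 MHz, 102 MHz

Frequencies that alias to 3 MHz are k·fs ± 3 MHz for integer k ≥ 0.
k=0: 3 MHz.
k=1: 32 MHz, 38 MHz.
k=2: 67 MHz, 73 MHz.
k=3: 102 MHz, 108 MHz.
k=4: 137 MHz, 143 MHz.
Within [46 MHz, 106 MHz]: 67 MHz, 73 MHz, 102 MHz.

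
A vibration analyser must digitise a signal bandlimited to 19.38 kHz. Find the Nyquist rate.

Nyquist rate = 2 × 19.38 kHz = 38.76 kHz.

38.76 kHz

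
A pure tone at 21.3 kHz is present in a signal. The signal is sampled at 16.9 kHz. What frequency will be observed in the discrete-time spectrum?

4.4 kHz

21.3 kHz mod fs = 4.4 kHz.
4.4 kHz ≤ fs/2 = 8.45 kHz, appears at 4.4 kHz.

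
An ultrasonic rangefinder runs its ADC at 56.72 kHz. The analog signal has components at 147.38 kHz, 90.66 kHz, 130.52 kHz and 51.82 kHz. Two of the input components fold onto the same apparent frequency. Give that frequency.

fs/2 = 28.36 kHz.
147.38 kHz mod fs = 33.94 kHz.
33.94 kHz > fs/2 = 28.36 kHz, folds to fs − 33.94 kHz = 22.78 kHz.
90.66 kHz mod fs = 33.94 kHz.
33.94 kHz > fs/2 = 28.36 kHz, folds to fs − 33.94 kHz = 22.78 kHz.
130.52 kHz mod fs = 17.08 kHz.
17.08 kHz ≤ fs/2 = 28.36 kHz, appears at 17.08 kHz.
51.82 kHz > fs/2 = 28.36 kHz, folds to fs − 51.82 kHz = 4.9 kHz.
90.66 kHz and 147.38 kHz both map to 22.78 kHz.

22.78 kHz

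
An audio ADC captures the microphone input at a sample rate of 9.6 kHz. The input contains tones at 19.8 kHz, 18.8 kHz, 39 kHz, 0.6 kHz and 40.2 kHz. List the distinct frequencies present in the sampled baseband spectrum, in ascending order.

fs/2 = 4.8 kHz.
19.8 kHz mod fs = 0.6 kHz.
0.6 kHz ≤ fs/2 = 4.8 kHz, appears at 0.6 kHz.
18.8 kHz mod fs = 9.2 kHz.
9.2 kHz > fs/2 = 4.8 kHz, folds to fs − 9.2 kHz = 0.4 kHz.
39 kHz mod fs = 0.6 kHz.
0.6 kHz ≤ fs/2 = 4.8 kHz, appears at 0.6 kHz.
0.6 kHz ≤ fs/2 = 4.8 kHz, passes unchanged.
40.2 kHz mod fs = 1.8 kHz.
1.8 kHz ≤ fs/2 = 4.8 kHz, appears at 1.8 kHz.
Distinct values: {0.4 kHz, 0.6 kHz, 1.8 kHz}.

0.4 kHz, 0.6 kHz, 1.8 kHz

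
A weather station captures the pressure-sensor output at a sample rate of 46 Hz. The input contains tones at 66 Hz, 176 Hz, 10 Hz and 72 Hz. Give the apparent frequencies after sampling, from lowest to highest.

8 Hz, 10 Hz, 20 Hz

fs/2 = 23 Hz.
66 Hz mod fs = 20 Hz.
20 Hz ≤ fs/2 = 23 Hz, appears at 20 Hz.
176 Hz mod fs = 38 Hz.
38 Hz > fs/2 = 23 Hz, folds to fs − 38 Hz = 8 Hz.
10 Hz ≤ fs/2 = 23 Hz, passes unchanged.
72 Hz mod fs = 26 Hz.
26 Hz > fs/2 = 23 Hz, folds to fs − 26 Hz = 20 Hz.
Distinct values: {8 Hz, 10 Hz, 20 Hz}.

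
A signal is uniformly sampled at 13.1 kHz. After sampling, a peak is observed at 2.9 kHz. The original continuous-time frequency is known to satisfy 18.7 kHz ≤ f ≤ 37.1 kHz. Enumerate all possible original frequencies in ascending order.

23.3 kHz, 29.1 kHz, 36.4 kHz

Frequencies that alias to 2.9 kHz are k·fs ± 2.9 kHz for integer k ≥ 0.
k=0: 2.9 kHz.
k=1: 10.2 kHz, 16 kHz.
k=2: 23.3 kHz, 29.1 kHz.
k=3: 36.4 kHz, 42.2 kHz.
k=4: 49.5 kHz, 55.3 kHz.
Within [18.7 kHz, 37.1 kHz]: 23.3 kHz, 29.1 kHz, 36.4 kHz.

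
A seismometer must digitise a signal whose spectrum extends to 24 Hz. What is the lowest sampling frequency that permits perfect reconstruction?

Nyquist rate = 2 × 24 Hz = 48 Hz.

48 Hz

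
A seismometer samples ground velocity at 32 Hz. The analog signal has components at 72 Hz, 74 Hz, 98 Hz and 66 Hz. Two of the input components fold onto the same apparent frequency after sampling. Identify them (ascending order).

fs/2 = 16 Hz.
72 Hz mod fs = 8 Hz.
8 Hz ≤ fs/2 = 16 Hz, appears at 8 Hz.
74 Hz mod fs = 10 Hz.
10 Hz ≤ fs/2 = 16 Hz, appears at 10 Hz.
98 Hz mod fs = 2 Hz.
2 Hz ≤ fs/2 = 16 Hz, appears at 2 Hz.
66 Hz mod fs = 2 Hz.
2 Hz ≤ fs/2 = 16 Hz, appears at 2 Hz.
66 Hz and 98 Hz both map to 2 Hz.

66 Hz, 98 Hz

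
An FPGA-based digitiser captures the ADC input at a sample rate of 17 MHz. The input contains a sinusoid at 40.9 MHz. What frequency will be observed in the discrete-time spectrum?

6.9 MHz

40.9 MHz mod fs = 6.9 MHz.
6.9 MHz ≤ fs/2 = 8.5 MHz, appears at 6.9 MHz.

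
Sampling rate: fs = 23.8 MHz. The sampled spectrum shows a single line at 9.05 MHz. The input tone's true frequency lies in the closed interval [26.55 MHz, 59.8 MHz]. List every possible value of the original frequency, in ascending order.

Frequencies that alias to 9.05 MHz are k·fs ± 9.05 MHz for integer k ≥ 0.
k=0: 9.05 MHz.
k=1: 14.75 MHz, 32.85 MHz.
k=2: 38.55 MHz, 56.65 MHz.
k=3: 62.35 MHz, 80.45 MHz.
Within [26.55 MHz, 59.8 MHz]: 32.85 MHz, 38.55 MHz, 56.65 MHz.

32.85 MHz, 38.55 MHz, 56.65 MHz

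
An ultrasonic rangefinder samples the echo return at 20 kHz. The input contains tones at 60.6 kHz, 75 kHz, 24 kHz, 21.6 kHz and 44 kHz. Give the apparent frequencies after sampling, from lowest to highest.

fs/2 = 10 kHz.
60.6 kHz mod fs = 0.6 kHz.
0.6 kHz ≤ fs/2 = 10 kHz, appears at 0.6 kHz.
75 kHz mod fs = 15 kHz.
15 kHz > fs/2 = 10 kHz, folds to fs − 15 kHz = 5 kHz.
24 kHz mod fs = 4 kHz.
4 kHz ≤ fs/2 = 10 kHz, appears at 4 kHz.
21.6 kHz mod fs = 1.6 kHz.
1.6 kHz ≤ fs/2 = 10 kHz, appears at 1.6 kHz.
44 kHz mod fs = 4 kHz.
4 kHz ≤ fs/2 = 10 kHz, appears at 4 kHz.
Distinct values: {0.6 kHz, 1.6 kHz, 4 kHz, 5 kHz}.

0.6 kHz, 1.6 kHz, 4 kHz, 5 kHz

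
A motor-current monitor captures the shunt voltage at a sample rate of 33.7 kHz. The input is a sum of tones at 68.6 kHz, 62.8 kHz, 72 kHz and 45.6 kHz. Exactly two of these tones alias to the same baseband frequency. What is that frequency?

fs/2 = 16.85 kHz.
68.6 kHz mod fs = 1.2 kHz.
1.2 kHz ≤ fs/2 = 16.85 kHz, appears at 1.2 kHz.
62.8 kHz mod fs = 29.1 kHz.
29.1 kHz > fs/2 = 16.85 kHz, folds to fs − 29.1 kHz = 4.6 kHz.
72 kHz mod fs = 4.6 kHz.
4.6 kHz ≤ fs/2 = 16.85 kHz, appears at 4.6 kHz.
45.6 kHz mod fs = 11.9 kHz.
11.9 kHz ≤ fs/2 = 16.85 kHz, appears at 11.9 kHz.
62.8 kHz and 72 kHz both map to 4.6 kHz.

4.6 kHz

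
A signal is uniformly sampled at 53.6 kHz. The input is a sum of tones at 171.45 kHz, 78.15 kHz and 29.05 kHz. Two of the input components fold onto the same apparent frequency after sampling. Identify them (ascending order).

fs/2 = 26.8 kHz.
171.45 kHz mod fs = 10.65 kHz.
10.65 kHz ≤ fs/2 = 26.8 kHz, appears at 10.65 kHz.
78.15 kHz mod fs = 24.55 kHz.
24.55 kHz ≤ fs/2 = 26.8 kHz, appears at 24.55 kHz.
29.05 kHz > fs/2 = 26.8 kHz, folds to fs − 29.05 kHz = 24.55 kHz.
29.05 kHz and 78.15 kHz both map to 24.55 kHz.

29.05 kHz, 78.15 kHz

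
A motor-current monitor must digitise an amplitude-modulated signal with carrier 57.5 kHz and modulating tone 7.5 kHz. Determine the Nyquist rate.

AM sidebands sit at fc ± fm = 50 kHz and 65 kHz.
Highest-frequency component: 65 kHz.
Nyquist rate = 2 × 65 kHz = 130 kHz.

130 kHz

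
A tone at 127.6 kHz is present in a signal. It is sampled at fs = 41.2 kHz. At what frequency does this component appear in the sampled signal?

4 kHz

127.6 kHz mod fs = 4 kHz.
4 kHz ≤ fs/2 = 20.6 kHz, appears at 4 kHz.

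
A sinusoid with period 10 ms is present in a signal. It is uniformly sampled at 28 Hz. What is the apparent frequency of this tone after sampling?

T = 10 ms → f = 1/T = 100 Hz.
100 Hz mod fs = 16 Hz.
16 Hz > fs/2 = 14 Hz, folds to fs − 16 Hz = 12 Hz.

12 Hz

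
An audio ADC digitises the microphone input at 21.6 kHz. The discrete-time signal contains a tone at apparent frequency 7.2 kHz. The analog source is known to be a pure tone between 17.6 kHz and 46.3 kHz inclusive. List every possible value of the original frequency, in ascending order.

28.8 kHz, 36 kHz

Frequencies that alias to 7.2 kHz are k·fs ± 7.2 kHz for integer k ≥ 0.
k=0: 7.2 kHz.
k=1: 14.4 kHz, 28.8 kHz.
k=2: 36 kHz, 50.4 kHz.
k=3: 57.6 kHz, 72 kHz.
Within [17.6 kHz, 46.3 kHz]: 28.8 kHz, 36 kHz.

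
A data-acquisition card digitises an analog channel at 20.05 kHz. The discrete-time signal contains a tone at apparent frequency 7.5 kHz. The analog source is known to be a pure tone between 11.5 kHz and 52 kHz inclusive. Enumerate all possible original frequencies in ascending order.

Frequencies that alias to 7.5 kHz are k·fs ± 7.5 kHz for integer k ≥ 0.
k=0: 7.5 kHz.
k=1: 12.55 kHz, 27.55 kHz.
k=2: 32.6 kHz, 47.6 kHz.
k=3: 52.65 kHz, 67.65 kHz.
Within [11.5 kHz, 52 kHz]: 12.55 kHz, 27.55 kHz, 32.6 kHz, 47.6 kHz.

12.55 kHz, 27.55 kHz, 32.6 kHz, 47.6 kHz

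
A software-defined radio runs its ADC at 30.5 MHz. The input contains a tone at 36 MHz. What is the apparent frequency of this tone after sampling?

5.5 MHz

36 MHz mod fs = 5.5 MHz.
5.5 MHz ≤ fs/2 = 15.25 MHz, appears at 5.5 MHz.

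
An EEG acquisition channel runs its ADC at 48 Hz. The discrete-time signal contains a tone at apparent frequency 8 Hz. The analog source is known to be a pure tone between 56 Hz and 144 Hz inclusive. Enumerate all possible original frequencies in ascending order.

56 Hz, 88 Hz, 104 Hz, 136 Hz

Frequencies that alias to 8 Hz are k·fs ± 8 Hz for integer k ≥ 0.
k=0: 8 Hz.
k=1: 40 Hz, 56 Hz.
k=2: 88 Hz, 104 Hz.
k=3: 136 Hz, 152 Hz.
k=4: 184 Hz, 200 Hz.
Within [56 Hz, 144 Hz]: 56 Hz, 88 Hz, 104 Hz, 136 Hz.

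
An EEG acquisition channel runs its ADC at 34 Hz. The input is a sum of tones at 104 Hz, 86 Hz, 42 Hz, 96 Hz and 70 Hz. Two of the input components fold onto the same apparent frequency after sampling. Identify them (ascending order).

fs/2 = 17 Hz.
104 Hz mod fs = 2 Hz.
2 Hz ≤ fs/2 = 17 Hz, appears at 2 Hz.
86 Hz mod fs = 18 Hz.
18 Hz > fs/2 = 17 Hz, folds to fs − 18 Hz = 16 Hz.
42 Hz mod fs = 8 Hz.
8 Hz ≤ fs/2 = 17 Hz, appears at 8 Hz.
96 Hz mod fs = 28 Hz.
28 Hz > fs/2 = 17 Hz, folds to fs − 28 Hz = 6 Hz.
70 Hz mod fs = 2 Hz.
2 Hz ≤ fs/2 = 17 Hz, appears at 2 Hz.
70 Hz and 104 Hz both map to 2 Hz.

70 Hz, 104 Hz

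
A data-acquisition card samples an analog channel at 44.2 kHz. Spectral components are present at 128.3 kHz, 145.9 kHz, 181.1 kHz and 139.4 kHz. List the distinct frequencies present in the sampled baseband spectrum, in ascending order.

4.3 kHz, 6.8 kHz, 13.3 kHz

fs/2 = 22.1 kHz.
128.3 kHz mod fs = 39.9 kHz.
39.9 kHz > fs/2 = 22.1 kHz, folds to fs − 39.9 kHz = 4.3 kHz.
145.9 kHz mod fs = 13.3 kHz.
13.3 kHz ≤ fs/2 = 22.1 kHz, appears at 13.3 kHz.
181.1 kHz mod fs = 4.3 kHz.
4.3 kHz ≤ fs/2 = 22.1 kHz, appears at 4.3 kHz.
139.4 kHz mod fs = 6.8 kHz.
6.8 kHz ≤ fs/2 = 22.1 kHz, appears at 6.8 kHz.
Distinct values: {4.3 kHz, 6.8 kHz, 13.3 kHz}.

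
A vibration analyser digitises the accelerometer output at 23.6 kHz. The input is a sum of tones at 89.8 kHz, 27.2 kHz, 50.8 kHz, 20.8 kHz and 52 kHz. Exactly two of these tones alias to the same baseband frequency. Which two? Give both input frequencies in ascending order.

27.2 kHz, 50.8 kHz

fs/2 = 11.8 kHz.
89.8 kHz mod fs = 19 kHz.
19 kHz > fs/2 = 11.8 kHz, folds to fs − 19 kHz = 4.6 kHz.
27.2 kHz mod fs = 3.6 kHz.
3.6 kHz ≤ fs/2 = 11.8 kHz, appears at 3.6 kHz.
50.8 kHz mod fs = 3.6 kHz.
3.6 kHz ≤ fs/2 = 11.8 kHz, appears at 3.6 kHz.
20.8 kHz > fs/2 = 11.8 kHz, folds to fs − 20.8 kHz = 2.8 kHz.
52 kHz mod fs = 4.8 kHz.
4.8 kHz ≤ fs/2 = 11.8 kHz, appears at 4.8 kHz.
27.2 kHz and 50.8 kHz both map to 3.6 kHz.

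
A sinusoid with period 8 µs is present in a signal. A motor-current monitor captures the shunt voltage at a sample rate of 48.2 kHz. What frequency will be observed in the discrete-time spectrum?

T = 8 µs → f = 1/T = 125 kHz.
125 kHz mod fs = 28.6 kHz.
28.6 kHz > fs/2 = 24.1 kHz, folds to fs − 28.6 kHz = 19.6 kHz.

19.6 kHz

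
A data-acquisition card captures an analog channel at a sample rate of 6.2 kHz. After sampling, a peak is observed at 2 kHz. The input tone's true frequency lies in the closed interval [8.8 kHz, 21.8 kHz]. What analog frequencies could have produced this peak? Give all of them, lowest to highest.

Frequencies that alias to 2 kHz are k·fs ± 2 kHz for integer k ≥ 0.
k=0: 2 kHz.
k=1: 4.2 kHz, 8.2 kHz.
k=2: 10.4 kHz, 14.4 kHz.
k=3: 16.6 kHz, 20.6 kHz.
k=4: 22.8 kHz, 26.8 kHz.
Within [8.8 kHz, 21.8 kHz]: 10.4 kHz, 14.4 kHz, 16.6 kHz, 20.6 kHz.

10.4 kHz, 14.4 kHz, 16.6 kHz, 20.6 kHz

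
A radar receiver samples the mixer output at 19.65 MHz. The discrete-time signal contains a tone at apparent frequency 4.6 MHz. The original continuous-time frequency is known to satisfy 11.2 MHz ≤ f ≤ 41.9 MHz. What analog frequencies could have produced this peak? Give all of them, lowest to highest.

Frequencies that alias to 4.6 MHz are k·fs ± 4.6 MHz for integer k ≥ 0.
k=0: 4.6 MHz.
k=1: 15.05 MHz, 24.25 MHz.
k=2: 34.7 MHz, 43.9 MHz.
k=3: 54.35 MHz, 63.55 MHz.
Within [11.2 MHz, 41.9 MHz]: 15.05 MHz, 24.25 MHz, 34.7 MHz.

15.05 MHz, 24.25 MHz, 34.7 MHz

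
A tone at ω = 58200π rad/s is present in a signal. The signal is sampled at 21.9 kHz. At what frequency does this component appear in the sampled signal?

7.2 kHz

ω = 58200π rad/s → f = ω/(2π) = 29100 Hz = 29.1 kHz.
29.1 kHz mod fs = 7.2 kHz.
7.2 kHz ≤ fs/2 = 10.95 kHz, appears at 7.2 kHz.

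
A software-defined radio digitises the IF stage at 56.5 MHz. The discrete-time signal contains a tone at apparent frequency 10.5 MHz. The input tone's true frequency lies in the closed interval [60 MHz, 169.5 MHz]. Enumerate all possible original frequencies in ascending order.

Frequencies that alias to 10.5 MHz are k·fs ± 10.5 MHz for integer k ≥ 0.
k=0: 10.5 MHz.
k=1: 46 MHz, 67 MHz.
k=2: 102.5 MHz, 123.5 MHz.
k=3: 159 MHz, 180 MHz.
k=4: 215.5 MHz, 236.5 MHz.
Within [60 MHz, 169.5 MHz]: 67 MHz, 102.5 MHz, 123.5 MHz, 159 MHz.

67 MHz, 102.5 MHz, 123.5 MHz, 159 MHz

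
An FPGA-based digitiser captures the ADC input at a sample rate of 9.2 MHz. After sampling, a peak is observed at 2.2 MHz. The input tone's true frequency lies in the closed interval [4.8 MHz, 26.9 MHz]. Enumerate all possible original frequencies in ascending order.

7 MHz, 11.4 MHz, 16.2 MHz, 20.6 MHz, 25.4 MHz

Frequencies that alias to 2.2 MHz are k·fs ± 2.2 MHz for integer k ≥ 0.
k=0: 2.2 MHz.
k=1: 7 MHz, 11.4 MHz.
k=2: 16.2 MHz, 20.6 MHz.
k=3: 25.4 MHz, 29.8 MHz.
k=4: 34.6 MHz, 39 MHz.
Within [4.8 MHz, 26.9 MHz]: 7 MHz, 11.4 MHz, 16.2 MHz, 20.6 MHz, 25.4 MHz.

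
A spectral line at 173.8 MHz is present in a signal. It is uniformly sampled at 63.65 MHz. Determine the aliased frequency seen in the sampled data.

173.8 MHz mod fs = 46.5 MHz.
46.5 MHz > fs/2 = 31.825 MHz, folds to fs − 46.5 MHz = 17.15 MHz.

17.15 MHz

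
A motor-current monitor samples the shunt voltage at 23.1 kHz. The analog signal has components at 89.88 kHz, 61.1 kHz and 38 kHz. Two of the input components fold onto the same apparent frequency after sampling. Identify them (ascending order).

fs/2 = 11.55 kHz.
89.88 kHz mod fs = 20.58 kHz.
20.58 kHz > fs/2 = 11.55 kHz, folds to fs − 20.58 kHz = 2.52 kHz.
61.1 kHz mod fs = 14.9 kHz.
14.9 kHz > fs/2 = 11.55 kHz, folds to fs − 14.9 kHz = 8.2 kHz.
38 kHz mod fs = 14.9 kHz.
14.9 kHz > fs/2 = 11.55 kHz, folds to fs − 14.9 kHz = 8.2 kHz.
38 kHz and 61.1 kHz both map to 8.2 kHz.

38 kHz, 61.1 kHz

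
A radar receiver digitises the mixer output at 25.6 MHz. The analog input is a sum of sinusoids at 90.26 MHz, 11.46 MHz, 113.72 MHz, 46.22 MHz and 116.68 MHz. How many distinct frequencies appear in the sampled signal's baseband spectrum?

fs/2 = 12.8 MHz.
90.26 MHz mod fs = 13.46 MHz.
13.46 MHz > fs/2 = 12.8 MHz, folds to fs − 13.46 MHz = 12.14 MHz.
11.46 MHz ≤ fs/2 = 12.8 MHz, passes unchanged.
113.72 MHz mod fs = 11.32 MHz.
11.32 MHz ≤ fs/2 = 12.8 MHz, appears at 11.32 MHz.
46.22 MHz mod fs = 20.62 MHz.
20.62 MHz > fs/2 = 12.8 MHz, folds to fs − 20.62 MHz = 4.98 MHz.
116.68 MHz mod fs = 14.28 MHz.
14.28 MHz > fs/2 = 12.8 MHz, folds to fs − 14.28 MHz = 11.32 MHz.
Distinct values: {4.98 MHz, 11.32 MHz, 11.46 MHz, 12.14 MHz} → 4.

4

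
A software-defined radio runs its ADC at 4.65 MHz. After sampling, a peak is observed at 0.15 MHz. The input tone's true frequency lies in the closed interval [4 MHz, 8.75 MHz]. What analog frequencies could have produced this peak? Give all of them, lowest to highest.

Frequencies that alias to 0.15 MHz are k·fs ± 0.15 MHz for integer k ≥ 0.
k=0: 0.15 MHz.
k=1: 4.5 MHz, 4.8 MHz.
k=2: 9.15 MHz, 9.45 MHz.
Within [4 MHz, 8.75 MHz]: 4.5 MHz, 4.8 MHz.

4.5 MHz, 4.8 MHz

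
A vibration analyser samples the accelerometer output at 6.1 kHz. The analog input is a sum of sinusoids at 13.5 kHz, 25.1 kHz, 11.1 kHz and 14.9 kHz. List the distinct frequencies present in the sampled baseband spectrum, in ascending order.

fs/2 = 3.05 kHz.
13.5 kHz mod fs = 1.3 kHz.
1.3 kHz ≤ fs/2 = 3.05 kHz, appears at 1.3 kHz.
25.1 kHz mod fs = 0.7 kHz.
0.7 kHz ≤ fs/2 = 3.05 kHz, appears at 0.7 kHz.
11.1 kHz mod fs = 5 kHz.
5 kHz > fs/2 = 3.05 kHz, folds to fs − 5 kHz = 1.1 kHz.
14.9 kHz mod fs = 2.7 kHz.
2.7 kHz ≤ fs/2 = 3.05 kHz, appears at 2.7 kHz.
Distinct values: {0.7 kHz, 1.1 kHz, 1.3 kHz, 2.7 kHz}.

0.7 kHz, 1.1 kHz, 1.3 kHz, 2.7 kHz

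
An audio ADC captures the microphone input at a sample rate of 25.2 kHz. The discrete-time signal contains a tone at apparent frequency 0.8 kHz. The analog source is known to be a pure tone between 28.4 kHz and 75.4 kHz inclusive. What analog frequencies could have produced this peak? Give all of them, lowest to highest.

49.6 kHz, 51.2 kHz, 74.8 kHz

Frequencies that alias to 0.8 kHz are k·fs ± 0.8 kHz for integer k ≥ 0.
k=0: 0.8 kHz.
k=1: 24.4 kHz, 26 kHz.
k=2: 49.6 kHz, 51.2 kHz.
k=3: 74.8 kHz, 76.4 kHz.
k=4: 100 kHz, 101.6 kHz.
Within [28.4 kHz, 75.4 kHz]: 49.6 kHz, 51.2 kHz, 74.8 kHz.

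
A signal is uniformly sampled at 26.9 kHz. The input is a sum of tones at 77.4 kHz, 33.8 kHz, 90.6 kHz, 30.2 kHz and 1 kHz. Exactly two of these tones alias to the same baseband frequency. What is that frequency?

fs/2 = 13.45 kHz.
77.4 kHz mod fs = 23.6 kHz.
23.6 kHz > fs/2 = 13.45 kHz, folds to fs − 23.6 kHz = 3.3 kHz.
33.8 kHz mod fs = 6.9 kHz.
6.9 kHz ≤ fs/2 = 13.45 kHz, appears at 6.9 kHz.
90.6 kHz mod fs = 9.9 kHz.
9.9 kHz ≤ fs/2 = 13.45 kHz, appears at 9.9 kHz.
30.2 kHz mod fs = 3.3 kHz.
3.3 kHz ≤ fs/2 = 13.45 kHz, appears at 3.3 kHz.
1 kHz ≤ fs/2 = 13.45 kHz, passes unchanged.
30.2 kHz and 77.4 kHz both map to 3.3 kHz.

3.3 kHz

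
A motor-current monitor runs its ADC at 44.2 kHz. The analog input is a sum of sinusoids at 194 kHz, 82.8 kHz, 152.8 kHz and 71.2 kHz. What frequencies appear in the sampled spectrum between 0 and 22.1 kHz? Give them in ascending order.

fs/2 = 22.1 kHz.
194 kHz mod fs = 17.2 kHz.
17.2 kHz ≤ fs/2 = 22.1 kHz, appears at 17.2 kHz.
82.8 kHz mod fs = 38.6 kHz.
38.6 kHz > fs/2 = 22.1 kHz, folds to fs − 38.6 kHz = 5.6 kHz.
152.8 kHz mod fs = 20.2 kHz.
20.2 kHz ≤ fs/2 = 22.1 kHz, appears at 20.2 kHz.
71.2 kHz mod fs = 27 kHz.
27 kHz > fs/2 = 22.1 kHz, folds to fs − 27 kHz = 17.2 kHz.
Distinct values: {5.6 kHz, 17.2 kHz, 20.2 kHz}.

5.6 kHz, 17.2 kHz, 20.2 kHz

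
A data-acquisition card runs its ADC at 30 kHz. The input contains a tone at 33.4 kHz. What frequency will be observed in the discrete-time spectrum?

3.4 kHz

33.4 kHz mod fs = 3.4 kHz.
3.4 kHz ≤ fs/2 = 15 kHz, appears at 3.4 kHz.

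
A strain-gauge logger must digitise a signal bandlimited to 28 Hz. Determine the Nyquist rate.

Nyquist rate = 2 × 28 Hz = 56 Hz.

56 Hz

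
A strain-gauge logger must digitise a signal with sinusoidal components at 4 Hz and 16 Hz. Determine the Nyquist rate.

Highest-frequency component: 16 Hz.
Nyquist rate = 2 × 16 Hz = 32 Hz.

32 Hz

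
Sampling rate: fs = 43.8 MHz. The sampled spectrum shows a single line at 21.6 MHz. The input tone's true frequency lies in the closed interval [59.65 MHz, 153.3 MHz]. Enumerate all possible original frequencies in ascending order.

65.4 MHz, 66 MHz, 109.2 MHz, 109.8 MHz, 153 MHz

Frequencies that alias to 21.6 MHz are k·fs ± 21.6 MHz for integer k ≥ 0.
k=0: 21.6 MHz.
k=1: 22.2 MHz, 65.4 MHz.
k=2: 66 MHz, 109.2 MHz.
k=3: 109.8 MHz, 153 MHz.
k=4: 153.6 MHz, 196.8 MHz.
Within [59.65 MHz, 153.3 MHz]: 65.4 MHz, 66 MHz, 109.2 MHz, 109.8 MHz, 153 MHz.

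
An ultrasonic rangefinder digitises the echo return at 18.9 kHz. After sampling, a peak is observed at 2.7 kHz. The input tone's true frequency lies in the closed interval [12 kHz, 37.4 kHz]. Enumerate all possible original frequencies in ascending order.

Frequencies that alias to 2.7 kHz are k·fs ± 2.7 kHz for integer k ≥ 0.
k=0: 2.7 kHz.
k=1: 16.2 kHz, 21.6 kHz.
k=2: 35.1 kHz, 40.5 kHz.
k=3: 54 kHz, 59.4 kHz.
Within [12 kHz, 37.4 kHz]: 16.2 kHz, 21.6 kHz, 35.1 kHz.

16.2 kHz, 21.6 kHz, 35.1 kHz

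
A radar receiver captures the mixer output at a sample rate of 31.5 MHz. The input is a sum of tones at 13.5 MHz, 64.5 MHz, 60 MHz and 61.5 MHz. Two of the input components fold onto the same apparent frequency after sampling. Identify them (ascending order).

fs/2 = 15.75 MHz.
13.5 MHz ≤ fs/2 = 15.75 MHz, passes unchanged.
64.5 MHz mod fs = 1.5 MHz.
1.5 MHz ≤ fs/2 = 15.75 MHz, appears at 1.5 MHz.
60 MHz mod fs = 28.5 MHz.
28.5 MHz > fs/2 = 15.75 MHz, folds to fs − 28.5 MHz = 3 MHz.
61.5 MHz mod fs = 30 MHz.
30 MHz > fs/2 = 15.75 MHz, folds to fs − 30 MHz = 1.5 MHz.
61.5 MHz and 64.5 MHz both map to 1.5 MHz.

61.5 MHz, 64.5 MHz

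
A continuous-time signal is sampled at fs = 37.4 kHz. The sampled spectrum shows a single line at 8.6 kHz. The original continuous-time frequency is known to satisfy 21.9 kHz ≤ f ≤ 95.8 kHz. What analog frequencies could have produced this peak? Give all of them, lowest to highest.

28.8 kHz, 46 kHz, 66.2 kHz, 83.4 kHz

Frequencies that alias to 8.6 kHz are k·fs ± 8.6 kHz for integer k ≥ 0.
k=0: 8.6 kHz.
k=1: 28.8 kHz, 46 kHz.
k=2: 66.2 kHz, 83.4 kHz.
k=3: 103.6 kHz, 120.8 kHz.
Within [21.9 kHz, 95.8 kHz]: 28.8 kHz, 46 kHz, 66.2 kHz, 83.4 kHz.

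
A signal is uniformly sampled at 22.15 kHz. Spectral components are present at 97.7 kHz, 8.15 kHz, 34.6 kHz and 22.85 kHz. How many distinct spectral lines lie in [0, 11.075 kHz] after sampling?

fs/2 = 11.075 kHz.
97.7 kHz mod fs = 9.1 kHz.
9.1 kHz ≤ fs/2 = 11.075 kHz, appears at 9.1 kHz.
8.15 kHz ≤ fs/2 = 11.075 kHz, passes unchanged.
34.6 kHz mod fs = 12.45 kHz.
12.45 kHz > fs/2 = 11.075 kHz, folds to fs − 12.45 kHz = 9.7 kHz.
22.85 kHz mod fs = 0.7 kHz.
0.7 kHz ≤ fs/2 = 11.075 kHz, appears at 0.7 kHz.
Distinct values: {0.7 kHz, 8.15 kHz, 9.1 kHz, 9.7 kHz} → 4.

4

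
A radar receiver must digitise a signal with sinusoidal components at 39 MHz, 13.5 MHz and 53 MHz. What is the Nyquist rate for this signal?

106 MHz

Highest-frequency component: 53 MHz.
Nyquist rate = 2 × 53 MHz = 106 MHz.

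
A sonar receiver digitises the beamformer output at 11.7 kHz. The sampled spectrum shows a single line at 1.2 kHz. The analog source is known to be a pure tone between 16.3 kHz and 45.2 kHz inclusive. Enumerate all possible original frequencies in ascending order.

22.2 kHz, 24.6 kHz, 33.9 kHz, 36.3 kHz

Frequencies that alias to 1.2 kHz are k·fs ± 1.2 kHz for integer k ≥ 0.
k=0: 1.2 kHz.
k=1: 10.5 kHz, 12.9 kHz.
k=2: 22.2 kHz, 24.6 kHz.
k=3: 33.9 kHz, 36.3 kHz.
k=4: 45.6 kHz, 48 kHz.
Within [16.3 kHz, 45.2 kHz]: 22.2 kHz, 24.6 kHz, 33.9 kHz, 36.3 kHz.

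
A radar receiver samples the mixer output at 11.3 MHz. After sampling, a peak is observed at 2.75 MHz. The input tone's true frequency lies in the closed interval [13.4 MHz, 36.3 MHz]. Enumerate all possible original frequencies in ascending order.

14.05 MHz, 19.85 MHz, 25.35 MHz, 31.15 MHz

Frequencies that alias to 2.75 MHz are k·fs ± 2.75 MHz for integer k ≥ 0.
k=0: 2.75 MHz.
k=1: 8.55 MHz, 14.05 MHz.
k=2: 19.85 MHz, 25.35 MHz.
k=3: 31.15 MHz, 36.65 MHz.
k=4: 42.45 MHz, 47.95 MHz.
Within [13.4 MHz, 36.3 MHz]: 14.05 MHz, 19.85 MHz, 25.35 MHz, 31.15 MHz.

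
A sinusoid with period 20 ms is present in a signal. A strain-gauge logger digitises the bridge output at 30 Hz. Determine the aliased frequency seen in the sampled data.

T = 20 ms → f = 1/T = 50 Hz.
50 Hz mod fs = 20 Hz.
20 Hz > fs/2 = 15 Hz, folds to fs − 20 Hz = 10 Hz.

10 Hz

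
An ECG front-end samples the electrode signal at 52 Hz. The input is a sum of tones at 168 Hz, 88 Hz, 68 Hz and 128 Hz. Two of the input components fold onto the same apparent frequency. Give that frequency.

16 Hz

fs/2 = 26 Hz.
168 Hz mod fs = 12 Hz.
12 Hz ≤ fs/2 = 26 Hz, appears at 12 Hz.
88 Hz mod fs = 36 Hz.
36 Hz > fs/2 = 26 Hz, folds to fs − 36 Hz = 16 Hz.
68 Hz mod fs = 16 Hz.
16 Hz ≤ fs/2 = 26 Hz, appears at 16 Hz.
128 Hz mod fs = 24 Hz.
24 Hz ≤ fs/2 = 26 Hz, appears at 24 Hz.
68 Hz and 88 Hz both map to 16 Hz.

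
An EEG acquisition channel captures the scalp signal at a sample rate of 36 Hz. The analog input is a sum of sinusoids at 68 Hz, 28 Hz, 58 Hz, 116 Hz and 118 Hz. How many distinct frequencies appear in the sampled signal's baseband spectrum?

4

fs/2 = 18 Hz.
68 Hz mod fs = 32 Hz.
32 Hz > fs/2 = 18 Hz, folds to fs − 32 Hz = 4 Hz.
28 Hz > fs/2 = 18 Hz, folds to fs − 28 Hz = 8 Hz.
58 Hz mod fs = 22 Hz.
22 Hz > fs/2 = 18 Hz, folds to fs − 22 Hz = 14 Hz.
116 Hz mod fs = 8 Hz.
8 Hz ≤ fs/2 = 18 Hz, appears at 8 Hz.
118 Hz mod fs = 10 Hz.
10 Hz ≤ fs/2 = 18 Hz, appears at 10 Hz.
Distinct values: {4 Hz, 8 Hz, 10 Hz, 14 Hz} → 4.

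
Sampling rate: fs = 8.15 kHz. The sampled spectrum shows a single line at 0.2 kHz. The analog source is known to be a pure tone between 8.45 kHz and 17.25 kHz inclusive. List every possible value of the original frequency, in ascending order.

16.1 kHz, 16.5 kHz

Frequencies that alias to 0.2 kHz are k·fs ± 0.2 kHz for integer k ≥ 0.
k=0: 0.2 kHz.
k=1: 7.95 kHz, 8.35 kHz.
k=2: 16.1 kHz, 16.5 kHz.
k=3: 24.25 kHz, 24.65 kHz.
Within [8.45 kHz, 17.25 kHz]: 16.1 kHz, 16.5 kHz.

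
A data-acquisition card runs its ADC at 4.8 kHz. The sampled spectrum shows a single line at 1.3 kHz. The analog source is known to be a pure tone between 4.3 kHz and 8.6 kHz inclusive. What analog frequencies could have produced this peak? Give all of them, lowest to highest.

Frequencies that alias to 1.3 kHz are k·fs ± 1.3 kHz for integer k ≥ 0.
k=0: 1.3 kHz.
k=1: 3.5 kHz, 6.1 kHz.
k=2: 8.3 kHz, 10.9 kHz.
k=3: 13.1 kHz, 15.7 kHz.
Within [4.3 kHz, 8.6 kHz]: 6.1 kHz, 8.3 kHz.

6.1 kHz, 8.3 kHz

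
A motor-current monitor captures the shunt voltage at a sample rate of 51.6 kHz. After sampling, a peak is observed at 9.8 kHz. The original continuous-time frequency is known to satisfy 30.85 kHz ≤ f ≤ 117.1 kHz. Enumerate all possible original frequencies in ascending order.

41.8 kHz, 61.4 kHz, 93.4 kHz, 113 kHz

Frequencies that alias to 9.8 kHz are k·fs ± 9.8 kHz for integer k ≥ 0.
k=0: 9.8 kHz.
k=1: 41.8 kHz, 61.4 kHz.
k=2: 93.4 kHz, 113 kHz.
k=3: 145 kHz, 164.6 kHz.
Within [30.85 kHz, 117.1 kHz]: 41.8 kHz, 61.4 kHz, 93.4 kHz, 113 kHz.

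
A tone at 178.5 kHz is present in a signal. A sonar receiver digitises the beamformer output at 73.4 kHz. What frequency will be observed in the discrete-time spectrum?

178.5 kHz mod fs = 31.7 kHz.
31.7 kHz ≤ fs/2 = 36.7 kHz, appears at 31.7 kHz.

31.7 kHz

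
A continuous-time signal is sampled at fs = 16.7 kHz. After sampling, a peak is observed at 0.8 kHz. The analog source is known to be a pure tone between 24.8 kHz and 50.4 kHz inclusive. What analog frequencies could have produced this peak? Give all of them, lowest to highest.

32.6 kHz, 34.2 kHz, 49.3 kHz

Frequencies that alias to 0.8 kHz are k·fs ± 0.8 kHz for integer k ≥ 0.
k=0: 0.8 kHz.
k=1: 15.9 kHz, 17.5 kHz.
k=2: 32.6 kHz, 34.2 kHz.
k=3: 49.3 kHz, 50.9 kHz.
k=4: 66 kHz, 67.6 kHz.
Within [24.8 kHz, 50.4 kHz]: 32.6 kHz, 34.2 kHz, 49.3 kHz.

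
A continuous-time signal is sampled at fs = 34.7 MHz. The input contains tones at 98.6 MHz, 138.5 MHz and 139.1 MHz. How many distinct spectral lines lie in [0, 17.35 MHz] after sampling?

fs/2 = 17.35 MHz.
98.6 MHz mod fs = 29.2 MHz.
29.2 MHz > fs/2 = 17.35 MHz, folds to fs − 29.2 MHz = 5.5 MHz.
138.5 MHz mod fs = 34.4 MHz.
34.4 MHz > fs/2 = 17.35 MHz, folds to fs − 34.4 MHz = 0.3 MHz.
139.1 MHz mod fs = 0.3 MHz.
0.3 MHz ≤ fs/2 = 17.35 MHz, appears at 0.3 MHz.
Distinct values: {0.3 MHz, 5.5 MHz} → 2.

2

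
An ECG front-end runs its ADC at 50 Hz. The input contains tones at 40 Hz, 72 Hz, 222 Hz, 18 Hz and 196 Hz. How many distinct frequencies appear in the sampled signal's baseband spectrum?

fs/2 = 25 Hz.
40 Hz > fs/2 = 25 Hz, folds to fs − 40 Hz = 10 Hz.
72 Hz mod fs = 22 Hz.
22 Hz ≤ fs/2 = 25 Hz, appears at 22 Hz.
222 Hz mod fs = 22 Hz.
22 Hz ≤ fs/2 = 25 Hz, appears at 22 Hz.
18 Hz ≤ fs/2 = 25 Hz, passes unchanged.
196 Hz mod fs = 46 Hz.
46 Hz > fs/2 = 25 Hz, folds to fs − 46 Hz = 4 Hz.
Distinct values: {4 Hz, 10 Hz, 18 Hz, 22 Hz} → 4.

4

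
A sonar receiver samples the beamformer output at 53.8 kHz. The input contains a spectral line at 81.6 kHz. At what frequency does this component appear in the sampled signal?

81.6 kHz mod fs = 27.8 kHz.
27.8 kHz > fs/2 = 26.9 kHz, folds to fs − 27.8 kHz = 26 kHz.

26 kHz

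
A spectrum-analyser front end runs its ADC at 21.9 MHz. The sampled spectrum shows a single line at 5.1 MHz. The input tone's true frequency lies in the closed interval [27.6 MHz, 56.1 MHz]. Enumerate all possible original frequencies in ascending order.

38.7 MHz, 48.9 MHz

Frequencies that alias to 5.1 MHz are k·fs ± 5.1 MHz for integer k ≥ 0.
k=0: 5.1 MHz.
k=1: 16.8 MHz, 27 MHz.
k=2: 38.7 MHz, 48.9 MHz.
k=3: 60.6 MHz, 70.8 MHz.
Within [27.6 MHz, 56.1 MHz]: 38.7 MHz, 48.9 MHz.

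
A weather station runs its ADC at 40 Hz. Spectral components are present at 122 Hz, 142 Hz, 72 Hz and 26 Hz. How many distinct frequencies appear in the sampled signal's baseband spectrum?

4

fs/2 = 20 Hz.
122 Hz mod fs = 2 Hz.
2 Hz ≤ fs/2 = 20 Hz, appears at 2 Hz.
142 Hz mod fs = 22 Hz.
22 Hz > fs/2 = 20 Hz, folds to fs − 22 Hz = 18 Hz.
72 Hz mod fs = 32 Hz.
32 Hz > fs/2 = 20 Hz, folds to fs − 32 Hz = 8 Hz.
26 Hz > fs/2 = 20 Hz, folds to fs − 26 Hz = 14 Hz.
Distinct values: {2 Hz, 8 Hz, 14 Hz, 18 Hz} → 4.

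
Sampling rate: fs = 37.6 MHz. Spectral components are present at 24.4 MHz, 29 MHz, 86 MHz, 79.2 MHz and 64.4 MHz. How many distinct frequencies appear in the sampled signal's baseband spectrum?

fs/2 = 18.8 MHz.
24.4 MHz > fs/2 = 18.8 MHz, folds to fs − 24.4 MHz = 13.2 MHz.
29 MHz > fs/2 = 18.8 MHz, folds to fs − 29 MHz = 8.6 MHz.
86 MHz mod fs = 10.8 MHz.
10.8 MHz ≤ fs/2 = 18.8 MHz, appears at 10.8 MHz.
79.2 MHz mod fs = 4 MHz.
4 MHz ≤ fs/2 = 18.8 MHz, appears at 4 MHz.
64.4 MHz mod fs = 26.8 MHz.
26.8 MHz > fs/2 = 18.8 MHz, folds to fs − 26.8 MHz = 10.8 MHz.
Distinct values: {4 MHz, 8.6 MHz, 10.8 MHz, 13.2 MHz} → 4.

4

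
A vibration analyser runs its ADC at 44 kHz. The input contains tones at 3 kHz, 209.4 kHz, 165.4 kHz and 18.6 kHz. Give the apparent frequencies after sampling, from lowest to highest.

fs/2 = 22 kHz.
3 kHz ≤ fs/2 = 22 kHz, passes unchanged.
209.4 kHz mod fs = 33.4 kHz.
33.4 kHz > fs/2 = 22 kHz, folds to fs − 33.4 kHz = 10.6 kHz.
165.4 kHz mod fs = 33.4 kHz.
33.4 kHz > fs/2 = 22 kHz, folds to fs − 33.4 kHz = 10.6 kHz.
18.6 kHz ≤ fs/2 = 22 kHz, passes unchanged.
Distinct values: {3 kHz, 10.6 kHz, 18.6 kHz}.

3 kHz, 10.6 kHz, 18.6 kHz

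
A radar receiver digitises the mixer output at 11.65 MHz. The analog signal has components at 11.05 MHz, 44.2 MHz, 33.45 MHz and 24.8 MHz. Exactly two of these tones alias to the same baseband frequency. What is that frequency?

fs/2 = 5.825 MHz.
11.05 MHz > fs/2 = 5.825 MHz, folds to fs − 11.05 MHz = 0.6 MHz.
44.2 MHz mod fs = 9.25 MHz.
9.25 MHz > fs/2 = 5.825 MHz, folds to fs − 9.25 MHz = 2.4 MHz.
33.45 MHz mod fs = 10.15 MHz.
10.15 MHz > fs/2 = 5.825 MHz, folds to fs − 10.15 MHz = 1.5 MHz.
24.8 MHz mod fs = 1.5 MHz.
1.5 MHz ≤ fs/2 = 5.825 MHz, appears at 1.5 MHz.
24.8 MHz and 33.45 MHz both map to 1.5 MHz.

1.5 MHz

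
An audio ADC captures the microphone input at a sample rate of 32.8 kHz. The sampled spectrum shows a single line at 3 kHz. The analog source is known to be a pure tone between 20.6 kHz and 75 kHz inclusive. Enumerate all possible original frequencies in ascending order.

29.8 kHz, 35.8 kHz, 62.6 kHz, 68.6 kHz

Frequencies that alias to 3 kHz are k·fs ± 3 kHz for integer k ≥ 0.
k=0: 3 kHz.
k=1: 29.8 kHz, 35.8 kHz.
k=2: 62.6 kHz, 68.6 kHz.
k=3: 95.4 kHz, 101.4 kHz.
Within [20.6 kHz, 75 kHz]: 29.8 kHz, 35.8 kHz, 62.6 kHz, 68.6 kHz.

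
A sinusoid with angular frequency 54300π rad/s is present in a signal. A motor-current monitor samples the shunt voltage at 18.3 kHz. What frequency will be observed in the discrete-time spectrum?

ω = 54300π rad/s → f = ω/(2π) = 27150 Hz = 27.15 kHz.
27.15 kHz mod fs = 8.85 kHz.
8.85 kHz ≤ fs/2 = 9.15 kHz, appears at 8.85 kHz.

8.85 kHz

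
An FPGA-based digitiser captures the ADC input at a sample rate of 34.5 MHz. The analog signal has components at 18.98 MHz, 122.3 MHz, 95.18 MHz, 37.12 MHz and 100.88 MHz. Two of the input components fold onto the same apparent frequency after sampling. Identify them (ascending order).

37.12 MHz, 100.88 MHz

fs/2 = 17.25 MHz.
18.98 MHz > fs/2 = 17.25 MHz, folds to fs − 18.98 MHz = 15.52 MHz.
122.3 MHz mod fs = 18.8 MHz.
18.8 MHz > fs/2 = 17.25 MHz, folds to fs − 18.8 MHz = 15.7 MHz.
95.18 MHz mod fs = 26.18 MHz.
26.18 MHz > fs/2 = 17.25 MHz, folds to fs − 26.18 MHz = 8.32 MHz.
37.12 MHz mod fs = 2.62 MHz.
2.62 MHz ≤ fs/2 = 17.25 MHz, appears at 2.62 MHz.
100.88 MHz mod fs = 31.88 MHz.
31.88 MHz > fs/2 = 17.25 MHz, folds to fs − 31.88 MHz = 2.62 MHz.
37.12 MHz and 100.88 MHz both map to 2.62 MHz.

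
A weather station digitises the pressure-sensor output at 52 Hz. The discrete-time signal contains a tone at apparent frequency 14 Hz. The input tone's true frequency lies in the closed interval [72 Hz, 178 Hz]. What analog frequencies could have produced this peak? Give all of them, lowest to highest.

Frequencies that alias to 14 Hz are k·fs ± 14 Hz for integer k ≥ 0.
k=0: 14 Hz.
k=1: 38 Hz, 66 Hz.
k=2: 90 Hz, 118 Hz.
k=3: 142 Hz, 170 Hz.
k=4: 194 Hz, 222 Hz.
Within [72 Hz, 178 Hz]: 90 Hz, 118 Hz, 142 Hz, 170 Hz.

90 Hz, 118 Hz, 142 Hz, 170 Hz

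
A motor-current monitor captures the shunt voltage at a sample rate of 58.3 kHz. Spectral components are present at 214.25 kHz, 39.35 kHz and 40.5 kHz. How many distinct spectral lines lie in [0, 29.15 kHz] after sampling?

fs/2 = 29.15 kHz.
214.25 kHz mod fs = 39.35 kHz.
39.35 kHz > fs/2 = 29.15 kHz, folds to fs − 39.35 kHz = 18.95 kHz.
39.35 kHz > fs/2 = 29.15 kHz, folds to fs − 39.35 kHz = 18.95 kHz.
40.5 kHz > fs/2 = 29.15 kHz, folds to fs − 40.5 kHz = 17.8 kHz.
Distinct values: {17.8 kHz, 18.95 kHz} → 2.

2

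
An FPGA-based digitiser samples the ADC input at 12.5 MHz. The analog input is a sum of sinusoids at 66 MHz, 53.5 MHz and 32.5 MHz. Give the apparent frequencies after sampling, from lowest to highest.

3.5 MHz, 5 MHz

fs/2 = 6.25 MHz.
66 MHz mod fs = 3.5 MHz.
3.5 MHz ≤ fs/2 = 6.25 MHz, appears at 3.5 MHz.
53.5 MHz mod fs = 3.5 MHz.
3.5 MHz ≤ fs/2 = 6.25 MHz, appears at 3.5 MHz.
32.5 MHz mod fs = 7.5 MHz.
7.5 MHz > fs/2 = 6.25 MHz, folds to fs − 7.5 MHz = 5 MHz.
Distinct values: {3.5 MHz, 5 MHz}.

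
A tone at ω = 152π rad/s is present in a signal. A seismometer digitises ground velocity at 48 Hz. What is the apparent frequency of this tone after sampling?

ω = 152π rad/s → f = ω/(2π) = 76 Hz.
76 Hz mod fs = 28 Hz.
28 Hz > fs/2 = 24 Hz, folds to fs − 28 Hz = 20 Hz.

20 Hz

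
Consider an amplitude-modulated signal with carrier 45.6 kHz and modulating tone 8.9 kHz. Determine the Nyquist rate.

109 kHz

AM sidebands sit at fc ± fm = 36.7 kHz and 54.5 kHz.
Highest-frequency component: 54.5 kHz.
Nyquist rate = 2 × 54.5 kHz = 109 kHz.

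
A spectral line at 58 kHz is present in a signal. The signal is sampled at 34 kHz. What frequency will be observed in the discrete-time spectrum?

58 kHz mod fs = 24 kHz.
24 kHz > fs/2 = 17 kHz, folds to fs − 24 kHz = 10 kHz.

10 kHz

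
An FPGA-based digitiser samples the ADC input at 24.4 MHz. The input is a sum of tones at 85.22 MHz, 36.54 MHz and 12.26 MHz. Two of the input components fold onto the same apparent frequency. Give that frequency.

12.14 MHz

fs/2 = 12.2 MHz.
85.22 MHz mod fs = 12.02 MHz.
12.02 MHz ≤ fs/2 = 12.2 MHz, appears at 12.02 MHz.
36.54 MHz mod fs = 12.14 MHz.
12.14 MHz ≤ fs/2 = 12.2 MHz, appears at 12.14 MHz.
12.26 MHz > fs/2 = 12.2 MHz, folds to fs − 12.26 MHz = 12.14 MHz.
12.26 MHz and 36.54 MHz both map to 12.14 MHz.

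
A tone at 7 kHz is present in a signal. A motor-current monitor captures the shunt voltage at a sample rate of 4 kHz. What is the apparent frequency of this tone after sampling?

1 kHz

7 kHz mod fs = 3 kHz.
3 kHz > fs/2 = 2 kHz, folds to fs − 3 kHz = 1 kHz.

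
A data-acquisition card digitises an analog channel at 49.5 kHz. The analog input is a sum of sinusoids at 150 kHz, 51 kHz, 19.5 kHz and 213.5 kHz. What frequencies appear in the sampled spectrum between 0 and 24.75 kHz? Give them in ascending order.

fs/2 = 24.75 kHz.
150 kHz mod fs = 1.5 kHz.
1.5 kHz ≤ fs/2 = 24.75 kHz, appears at 1.5 kHz.
51 kHz mod fs = 1.5 kHz.
1.5 kHz ≤ fs/2 = 24.75 kHz, appears at 1.5 kHz.
19.5 kHz ≤ fs/2 = 24.75 kHz, passes unchanged.
213.5 kHz mod fs = 15.5 kHz.
15.5 kHz ≤ fs/2 = 24.75 kHz, appears at 15.5 kHz.
Distinct values: {1.5 kHz, 15.5 kHz, 19.5 kHz}.

1.5 kHz, 15.5 kHz, 19.5 kHz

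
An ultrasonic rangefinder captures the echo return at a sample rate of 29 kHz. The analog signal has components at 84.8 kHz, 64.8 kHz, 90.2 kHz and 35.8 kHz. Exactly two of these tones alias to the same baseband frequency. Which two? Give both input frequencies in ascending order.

35.8 kHz, 64.8 kHz

fs/2 = 14.5 kHz.
84.8 kHz mod fs = 26.8 kHz.
26.8 kHz > fs/2 = 14.5 kHz, folds to fs − 26.8 kHz = 2.2 kHz.
64.8 kHz mod fs = 6.8 kHz.
6.8 kHz ≤ fs/2 = 14.5 kHz, appears at 6.8 kHz.
90.2 kHz mod fs = 3.2 kHz.
3.2 kHz ≤ fs/2 = 14.5 kHz, appears at 3.2 kHz.
35.8 kHz mod fs = 6.8 kHz.
6.8 kHz ≤ fs/2 = 14.5 kHz, appears at 6.8 kHz.
35.8 kHz and 64.8 kHz both map to 6.8 kHz.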